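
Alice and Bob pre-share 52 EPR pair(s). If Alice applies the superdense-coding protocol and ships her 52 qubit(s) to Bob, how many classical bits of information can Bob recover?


Superdense coding allows 2 classical bits per shared entangled pair.
52 pair(s) -> 2 * 52 = 104 classical bits

104


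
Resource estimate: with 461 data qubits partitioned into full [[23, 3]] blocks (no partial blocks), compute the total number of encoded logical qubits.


Each code block uses 23 physical qubits for 3 logical qubit(s).
Number of complete blocks = floor(461 / 23) = 20
Logical qubits = 20 * 3
= 60

60


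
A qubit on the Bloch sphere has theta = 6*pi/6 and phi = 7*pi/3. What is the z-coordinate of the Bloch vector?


theta = 3.1416, phi = 7.3304
r_z = cos(theta) = -1.0000

-1.0000


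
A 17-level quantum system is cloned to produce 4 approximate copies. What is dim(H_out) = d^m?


Output space = H^(tensor 4) where dim(H) = 17
dim = 17^4
= 289 (after 2 factors)
= 4913 (after 3 factors)
= 83521 (after 4 factors)
= 83521

83521


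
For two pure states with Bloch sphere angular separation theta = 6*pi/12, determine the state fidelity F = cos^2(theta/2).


For states separated by angle theta on Bloch sphere:
F = cos^2(theta/2)
theta = 6*pi/12 = 1.5708
theta/2 = 0.7854
cos(theta/2) = 0.7071
F = 0.5000

0.5000


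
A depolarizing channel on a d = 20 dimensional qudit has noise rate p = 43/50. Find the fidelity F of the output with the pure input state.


F = (1-p) + p/d
= (1 - 0.8600) + 0.8600/20
= 0.1400 + 0.0430
= 0.1830

0.1830


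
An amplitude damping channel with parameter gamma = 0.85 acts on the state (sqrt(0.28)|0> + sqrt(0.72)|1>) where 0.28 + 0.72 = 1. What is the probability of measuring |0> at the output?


For amplitude damping with parameter gamma on state sqrt(a)|0> + sqrt(b)|1>:
alpha^2 = 0.28, beta^2 = 0.72
P(|0>) = alpha^2 + gamma * beta^2
= 0.28 + 0.85 * 0.72
= 0.28 + 0.6120
= 0.8920

0.8920


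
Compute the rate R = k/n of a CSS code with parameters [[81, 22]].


Code rate R = k/n
= 22/81
= 0.2716

0.2716


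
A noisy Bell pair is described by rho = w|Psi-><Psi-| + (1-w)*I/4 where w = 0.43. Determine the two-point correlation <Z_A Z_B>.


|Psi-> = (|01> - |10>)/sqrt(2)
For the pure Bell state, <Z_A Z_B> = -1 (Bell-state Pauli correlator).
The maximally-mixed part I/4 has tr(I/4 * P tensor P) = 0 for any traceless Pauli P.
So <Z_A Z_B>_rho = w * (-1) + (1 - w) * 0
= 0.43 * (-1)
= -0.4300

-0.4300


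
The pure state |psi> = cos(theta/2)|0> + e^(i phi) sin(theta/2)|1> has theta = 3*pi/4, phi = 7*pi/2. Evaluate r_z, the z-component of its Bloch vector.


theta = 2.3562, phi = 10.9956
r_z = cos(theta) = -0.7071

-0.7071


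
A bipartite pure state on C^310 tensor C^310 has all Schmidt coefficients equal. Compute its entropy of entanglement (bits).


For a maximally entangled state in d x d:
S = log2(d) = log2(310)
= 8.2761

8.2761


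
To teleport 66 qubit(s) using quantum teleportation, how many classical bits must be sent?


Quantum teleportation requires 2 classical bits per qubit teleported.
66 qubit(s) -> 2 * 66 = 132 classical bits

132


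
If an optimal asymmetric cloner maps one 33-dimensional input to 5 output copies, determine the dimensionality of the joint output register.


Output space = H^(tensor 5) where dim(H) = 33
dim = 33^5
= 1089 (after 2 factors)
= 35937 (after 3 factors)
= 1185921 (after 4 factors)
= 39135393 (after 5 factors)
= 39135393

39135393


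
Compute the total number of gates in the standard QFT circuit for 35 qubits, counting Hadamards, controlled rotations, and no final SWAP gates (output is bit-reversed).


Hadamard gates: 35
Controlled rotations: n*(n-1)/2 = 35*34/2 = 595
SWAP gates: 0 (omitted)
Total = 35 + 595
= 630

630


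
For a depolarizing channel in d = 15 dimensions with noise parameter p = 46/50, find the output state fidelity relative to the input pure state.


F = (1-p) + p/d
= (1 - 0.9200) + 0.9200/15
= 0.0800 + 0.0613
= 0.1413

0.1413


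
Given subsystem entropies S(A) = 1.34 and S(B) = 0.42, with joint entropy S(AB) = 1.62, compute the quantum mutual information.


I(A:B) = S(A) + S(B) - S(AB)
= 1.34 + 0.42 - 1.62
= 0.1400

0.1400


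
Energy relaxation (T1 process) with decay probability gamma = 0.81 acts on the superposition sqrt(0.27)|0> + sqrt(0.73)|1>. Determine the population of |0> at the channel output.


For amplitude damping with parameter gamma on state sqrt(a)|0> + sqrt(b)|1>:
alpha^2 = 0.27, beta^2 = 0.73
P(|0>) = alpha^2 + gamma * beta^2
= 0.27 + 0.81 * 0.73
= 0.27 + 0.5913
= 0.8613

0.8613


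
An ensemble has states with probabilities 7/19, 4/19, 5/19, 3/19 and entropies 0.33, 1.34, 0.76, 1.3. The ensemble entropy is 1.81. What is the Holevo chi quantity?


chi = S(rho) - sum_i p_i * S(rho_i)
Weighted entropy = 7/19 * 0.33 + 4/19 * 1.34 + 5/19 * 0.76 + 3/19 * 1.3
= 0.8089
chi = 1.81 - 0.8089
= 1.0011

1.0011


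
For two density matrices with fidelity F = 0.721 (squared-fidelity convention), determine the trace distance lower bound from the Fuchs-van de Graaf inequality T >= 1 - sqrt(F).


Fuchs-van de Graaf (squared-fidelity convention): 1 - sqrt(F) <= T <= sqrt(1 - F).
Lower bound: T >= 1 - sqrt(F)
sqrt(F) = sqrt(0.721) = 0.8491
T >= 1 - 0.8491
T >= 0.1509

0.1509


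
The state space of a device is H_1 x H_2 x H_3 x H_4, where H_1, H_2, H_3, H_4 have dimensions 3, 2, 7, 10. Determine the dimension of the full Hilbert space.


dim(H_1 x H_2 x H_3 x H_4) = 3 * 2 * 7 * 10
= 6 * 7 * 10
= 42 * 10
= 420

420


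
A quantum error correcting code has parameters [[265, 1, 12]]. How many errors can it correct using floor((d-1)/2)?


Code parameters: [[265, 1, 12]], distance d = 12.
Number of correctable errors = floor((d-1)/2)
= floor((12 - 1)/2)
= floor(11/2)
= 5

5


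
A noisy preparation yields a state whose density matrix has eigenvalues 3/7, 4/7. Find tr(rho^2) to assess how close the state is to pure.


tr(rho^2) = sum of eigenvalues squared
= (3/7)^2 + (4/7)^2
= (9 + 16) / 49
= 25/49
= 0.5102

0.5102


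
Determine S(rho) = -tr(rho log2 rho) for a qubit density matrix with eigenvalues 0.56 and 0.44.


S = -p*log2(p) - (1-p)*log2(1-p)
p = 0.5600, 1-p = 0.4400
= -0.5600 * log2(0.5600) - 0.4400 * log2(0.4400)
= -(-0.4684) - (-0.5211)
= 0.9896

0.9896


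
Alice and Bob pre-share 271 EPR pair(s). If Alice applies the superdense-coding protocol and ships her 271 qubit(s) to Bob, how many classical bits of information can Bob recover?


Superdense coding allows 2 classical bits per shared entangled pair.
271 pair(s) -> 2 * 271 = 542 classical bits

542


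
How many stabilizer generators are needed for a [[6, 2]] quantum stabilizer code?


For an [[n,k]] stabilizer code:
Number of stabilizer generators = n - k
= 6 - 2
= 4

4


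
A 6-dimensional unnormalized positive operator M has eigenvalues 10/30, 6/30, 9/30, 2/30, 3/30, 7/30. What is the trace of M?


tr(M) = sum of eigenvalues
= 10/30 + 6/30 + 9/30 + 2/30 + 3/30 + 7/30
= 37/30
= 1.2333

1.2333


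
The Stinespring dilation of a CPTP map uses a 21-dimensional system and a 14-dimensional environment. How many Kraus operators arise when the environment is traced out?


Tracing out the environment in an orthonormal basis {|i>_E} gives Kraus operators K_i = <i|_E U |0>_E.
Number of Kraus operators = dim(H_env) = d_env
= 14

14


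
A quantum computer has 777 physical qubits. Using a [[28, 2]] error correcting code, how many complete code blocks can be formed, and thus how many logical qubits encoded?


Each code block uses 28 physical qubits for 2 logical qubit(s).
Number of complete blocks = floor(777 / 28) = 27
Logical qubits = 27 * 2
= 54

54


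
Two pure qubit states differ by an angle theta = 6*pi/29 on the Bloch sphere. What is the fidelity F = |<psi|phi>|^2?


For states separated by angle theta on Bloch sphere:
F = cos^2(theta/2)
theta = 6*pi/29 = 0.6500
theta/2 = 0.3250
cos(theta/2) = 0.9477
F = 0.8980

0.8980


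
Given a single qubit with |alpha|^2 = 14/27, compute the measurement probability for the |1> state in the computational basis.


|alpha|^2 = 14/27 = 0.5185
|beta|^2 = 1 - 14/27 = 13/27 = 0.4815
P(|1>) = |beta|^2 = 0.4815

0.4815


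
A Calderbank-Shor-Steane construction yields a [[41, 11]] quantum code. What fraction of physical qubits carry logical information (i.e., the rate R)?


Code rate R = k/n
= 11/41
= 0.2683

0.2683


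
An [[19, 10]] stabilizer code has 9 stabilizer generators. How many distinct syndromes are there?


Each stabilizer generator gives a binary (+1 or -1) measurement outcome.
With 9 independent generators:
Total syndromes = 2^9
= 512

512


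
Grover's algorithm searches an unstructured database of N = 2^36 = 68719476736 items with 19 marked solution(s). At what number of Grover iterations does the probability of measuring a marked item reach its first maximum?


After j Grover iterations the success probability is P(j) = sin^2((2j+1)*theta), where sin(theta) = sqrt(k/N).
N = 2^36 = 68719476736, k = 19
sin(theta) = sqrt(k/N) = 1.662787988e-05
theta = arcsin(sqrt(k/N)) = 1.662787988e-05 rad
P(j) reaches its first maximum when (2j+1)*theta is as close as possible to pi/2, i.e. j = round(pi/(4*theta) - 1/2).
pi/(4*theta) - 1/2 = 47233.3127
(For comparison, the common estimate pi/4 * sqrt(N/k) = 47233.8127; the exact maximiser is used here.)
Optimal iterations = 47233

47233


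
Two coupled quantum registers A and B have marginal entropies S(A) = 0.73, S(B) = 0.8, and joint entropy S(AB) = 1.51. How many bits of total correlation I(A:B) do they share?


I(A:B) = S(A) + S(B) - S(AB)
= 0.73 + 0.8 - 1.51
= 0.0200

0.0200


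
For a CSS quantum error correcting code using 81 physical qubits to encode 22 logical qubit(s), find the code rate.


Code rate R = k/n
= 22/81
= 0.2716

0.2716


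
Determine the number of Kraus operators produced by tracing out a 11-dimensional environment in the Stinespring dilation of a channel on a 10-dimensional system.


Tracing out the environment in an orthonormal basis {|i>_E} gives Kraus operators K_i = <i|_E U |0>_E.
Number of Kraus operators = dim(H_env) = d_env
= 11

11


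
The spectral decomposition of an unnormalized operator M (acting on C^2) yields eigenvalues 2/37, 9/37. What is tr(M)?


tr(M) = sum of eigenvalues
= 2/37 + 9/37
= 11/37
= 0.2973

0.2973


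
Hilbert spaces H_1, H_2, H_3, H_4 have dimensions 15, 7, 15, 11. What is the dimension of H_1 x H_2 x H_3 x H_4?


dim(H_1 x H_2 x H_3 x H_4) = 15 * 7 * 15 * 11
= 105 * 15 * 11
= 1575 * 11
= 17325

17325


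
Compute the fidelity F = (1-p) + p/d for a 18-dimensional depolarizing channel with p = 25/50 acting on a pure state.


F = (1-p) + p/d
= (1 - 0.5000) + 0.5000/18
= 0.5000 + 0.0278
= 0.5278

0.5278


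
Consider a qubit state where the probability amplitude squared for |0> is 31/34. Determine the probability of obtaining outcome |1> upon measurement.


|alpha|^2 = 31/34 = 0.9118
|beta|^2 = 1 - 31/34 = 3/34 = 0.0882
P(|1>) = |beta|^2 = 0.0882

0.0882


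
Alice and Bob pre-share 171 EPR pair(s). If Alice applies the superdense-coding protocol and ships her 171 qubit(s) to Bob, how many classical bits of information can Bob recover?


Superdense coding allows 2 classical bits per shared entangled pair.
171 pair(s) -> 2 * 171 = 342 classical bits

342


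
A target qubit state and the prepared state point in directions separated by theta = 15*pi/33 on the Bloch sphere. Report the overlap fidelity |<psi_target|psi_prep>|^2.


For states separated by angle theta on Bloch sphere:
F = cos^2(theta/2)
theta = 15*pi/33 = 1.4280
theta/2 = 0.7140
cos(theta/2) = 0.7557
F = 0.5712

0.5712


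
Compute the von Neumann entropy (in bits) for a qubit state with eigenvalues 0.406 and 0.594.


S = -p*log2(p) - (1-p)*log2(1-p)
p = 0.4060, 1-p = 0.5940
= -0.4060 * log2(0.4060) - 0.5940 * log2(0.5940)
= -(-0.5280) - (-0.4464)
= 0.9744

0.9744


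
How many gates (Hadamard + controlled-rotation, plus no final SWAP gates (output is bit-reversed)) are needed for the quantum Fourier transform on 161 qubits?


Hadamard gates: 161
Controlled rotations: n*(n-1)/2 = 161*160/2 = 12880
SWAP gates: 0 (omitted)
Total = 161 + 12880
= 13041

13041


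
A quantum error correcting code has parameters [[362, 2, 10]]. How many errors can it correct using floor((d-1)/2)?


Code parameters: [[362, 2, 10]], distance d = 10.
Number of correctable errors = floor((d-1)/2)
= floor((10 - 1)/2)
= floor(9/2)
= 4

4


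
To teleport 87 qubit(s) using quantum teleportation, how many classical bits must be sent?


Quantum teleportation requires 2 classical bits per qubit teleported.
87 qubit(s) -> 2 * 87 = 174 classical bits

174


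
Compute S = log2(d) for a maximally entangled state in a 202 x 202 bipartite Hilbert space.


For a maximally entangled state in d x d:
S = log2(d) = log2(202)
= 7.6582

7.6582


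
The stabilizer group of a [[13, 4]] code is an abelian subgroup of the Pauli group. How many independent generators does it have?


For an [[n,k]] stabilizer code:
Number of stabilizer generators = n - k
= 13 - 4
= 9

9


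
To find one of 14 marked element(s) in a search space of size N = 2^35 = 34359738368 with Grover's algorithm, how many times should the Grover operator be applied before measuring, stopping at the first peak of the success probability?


After j Grover iterations the success probability is P(j) = sin^2((2j+1)*theta), where sin(theta) = sqrt(k/N).
N = 2^35 = 34359738368, k = 14
sin(theta) = sqrt(k/N) = 2.018548058e-05
theta = arcsin(sqrt(k/N)) = 2.018548059e-05 rad
P(j) reaches its first maximum when (2j+1)*theta is as close as possible to pi/2, i.e. j = round(pi/(4*theta) - 1/2).
pi/(4*theta) - 1/2 = 38908.5644
(For comparison, the common estimate pi/4 * sqrt(N/k) = 38909.0644; the exact maximiser is used here.)
Optimal iterations = 38909

38909


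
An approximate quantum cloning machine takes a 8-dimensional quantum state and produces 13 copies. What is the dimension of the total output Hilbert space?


Output space = H^(tensor 13) where dim(H) = 8
dim = 8^13
= 64 (after 2 factors)
= 512 (after 3 factors)
= 4096 (after 4 factors)
= 32768 (after 5 factors)
= 262144 (after 6 factors)
= 2097152 (after 7 factors)
= 16777216 (after 8 factors)
= 134217728 (after 9 factors)
= 1073741824 (after 10 factors)
= 8589934592 (after 11 factors)
= 68719476736 (after 12 factors)
= 549755813888 (after 13 factors)
= 549755813888

549755813888


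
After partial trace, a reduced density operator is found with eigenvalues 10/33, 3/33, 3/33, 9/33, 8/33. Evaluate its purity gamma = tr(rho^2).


tr(rho^2) = sum of eigenvalues squared
= (10/33)^2 + (3/33)^2 + (3/33)^2 + (9/33)^2 + (8/33)^2
= (100 + 9 + 9 + 81 + 64) / 1089
= 263/1089
= 0.2415

0.2415


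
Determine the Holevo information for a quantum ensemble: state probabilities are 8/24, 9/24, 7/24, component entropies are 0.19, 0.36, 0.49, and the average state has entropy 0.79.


chi = S(rho) - sum_i p_i * S(rho_i)
Weighted entropy = 8/24 * 0.19 + 9/24 * 0.36 + 7/24 * 0.49
= 0.3412
chi = 0.79 - 0.3412
= 0.4488

0.4488


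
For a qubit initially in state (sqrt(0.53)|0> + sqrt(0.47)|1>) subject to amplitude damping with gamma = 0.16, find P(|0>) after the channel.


For amplitude damping with parameter gamma on state sqrt(a)|0> + sqrt(b)|1>:
alpha^2 = 0.53, beta^2 = 0.47
P(|0>) = alpha^2 + gamma * beta^2
= 0.53 + 0.16 * 0.47
= 0.53 + 0.0752
= 0.6052

0.6052


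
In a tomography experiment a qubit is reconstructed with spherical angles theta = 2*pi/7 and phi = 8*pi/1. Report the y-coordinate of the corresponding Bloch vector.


theta = 0.8976, phi = 25.1327
r_y = sin(theta)*sin(phi) = 0.7818 * 0.0000
r_y = 0.0000

0.0000


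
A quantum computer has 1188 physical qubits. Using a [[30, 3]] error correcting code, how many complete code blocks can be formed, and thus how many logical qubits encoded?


Each code block uses 30 physical qubits for 3 logical qubit(s).
Number of complete blocks = floor(1188 / 30) = 39
Logical qubits = 39 * 3
= 117

117


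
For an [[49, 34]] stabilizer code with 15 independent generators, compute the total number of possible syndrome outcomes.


Each stabilizer generator gives a binary (+1 or -1) measurement outcome.
With 15 independent generators:
Total syndromes = 2^15
= 32768

32768


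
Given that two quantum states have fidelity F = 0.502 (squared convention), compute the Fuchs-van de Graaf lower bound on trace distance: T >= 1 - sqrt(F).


Fuchs-van de Graaf (squared-fidelity convention): 1 - sqrt(F) <= T <= sqrt(1 - F).
Lower bound: T >= 1 - sqrt(F)
sqrt(F) = sqrt(0.502) = 0.7085
T >= 1 - 0.7085
T >= 0.2915

0.2915


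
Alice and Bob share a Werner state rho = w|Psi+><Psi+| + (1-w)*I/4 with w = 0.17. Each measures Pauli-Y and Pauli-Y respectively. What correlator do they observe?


|Psi+> = (|01> + |10>)/sqrt(2)
For the pure Bell state, <Y_A Y_B> = +1 (Bell-state Pauli correlator).
The maximally-mixed part I/4 has tr(I/4 * P tensor P) = 0 for any traceless Pauli P.
So <Y_A Y_B>_rho = w * (+1) + (1 - w) * 0
= 0.17 * (+1)
= 0.1700

0.1700


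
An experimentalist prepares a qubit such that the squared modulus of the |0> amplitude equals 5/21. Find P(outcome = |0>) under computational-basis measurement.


|alpha|^2 = 5/21 = 0.2381
|beta|^2 = 1 - 5/21 = 16/21 = 0.7619
P(|0>) = |alpha|^2 = 0.2381

0.2381


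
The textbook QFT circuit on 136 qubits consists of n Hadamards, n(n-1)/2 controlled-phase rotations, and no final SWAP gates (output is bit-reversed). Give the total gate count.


Hadamard gates: 136
Controlled rotations: n*(n-1)/2 = 136*135/2 = 9180
SWAP gates: 0 (omitted)
Total = 136 + 9180
= 9316

9316


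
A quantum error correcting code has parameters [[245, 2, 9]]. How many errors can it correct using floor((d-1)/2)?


Code parameters: [[245, 2, 9]], distance d = 9.
Number of correctable errors = floor((d-1)/2)
= floor((9 - 1)/2)
= floor(8/2)
= 4

4


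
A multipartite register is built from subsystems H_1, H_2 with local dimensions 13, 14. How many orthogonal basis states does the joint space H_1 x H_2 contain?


dim(H_1 x H_2) = 13 * 14
= 182

182


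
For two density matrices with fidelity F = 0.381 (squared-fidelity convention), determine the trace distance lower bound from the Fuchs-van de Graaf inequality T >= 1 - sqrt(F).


Fuchs-van de Graaf (squared-fidelity convention): 1 - sqrt(F) <= T <= sqrt(1 - F).
Lower bound: T >= 1 - sqrt(F)
sqrt(F) = sqrt(0.381) = 0.6173
T >= 1 - 0.6173
T >= 0.3827

0.3827


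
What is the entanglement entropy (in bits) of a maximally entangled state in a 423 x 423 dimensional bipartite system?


For a maximally entangled state in d x d:
S = log2(d) = log2(423)
= 8.7245

8.7245


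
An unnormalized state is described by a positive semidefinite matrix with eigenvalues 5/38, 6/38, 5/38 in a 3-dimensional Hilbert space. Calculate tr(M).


tr(M) = sum of eigenvalues
= 5/38 + 6/38 + 5/38
= 16/38
= 0.4211

0.4211


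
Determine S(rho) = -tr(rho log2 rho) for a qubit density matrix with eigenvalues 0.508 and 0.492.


S = -p*log2(p) - (1-p)*log2(1-p)
p = 0.5080, 1-p = 0.4920
= -0.5080 * log2(0.5080) - 0.4920 * log2(0.4920)
= -(-0.4964) - (-0.5034)
= 0.9998

0.9998


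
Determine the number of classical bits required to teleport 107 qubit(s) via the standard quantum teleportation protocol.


Quantum teleportation requires 2 classical bits per qubit teleported.
107 qubit(s) -> 2 * 107 = 214 classical bits

214


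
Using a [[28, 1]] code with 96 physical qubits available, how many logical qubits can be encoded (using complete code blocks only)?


Each code block uses 28 physical qubits for 1 logical qubit(s).
Number of complete blocks = floor(96 / 28) = 3
Logical qubits = 3 * 1
= 3

3


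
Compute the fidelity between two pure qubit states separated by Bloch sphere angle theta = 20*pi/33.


For states separated by angle theta on Bloch sphere:
F = cos^2(theta/2)
theta = 20*pi/33 = 1.9040
theta/2 = 0.9520
cos(theta/2) = 0.5801
F = 0.3365

0.3365


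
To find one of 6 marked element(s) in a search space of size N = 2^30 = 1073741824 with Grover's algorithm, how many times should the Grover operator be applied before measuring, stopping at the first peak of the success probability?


After j Grover iterations the success probability is P(j) = sin^2((2j+1)*theta), where sin(theta) = sqrt(k/N).
N = 2^30 = 1073741824, k = 6
sin(theta) = sqrt(k/N) = 7.475249459e-05
theta = arcsin(sqrt(k/N)) = 7.475249466e-05 rad
P(j) reaches its first maximum when (2j+1)*theta is as close as possible to pi/2, i.e. j = round(pi/(4*theta) - 1/2).
pi/(4*theta) - 1/2 = 10506.1482
(For comparison, the common estimate pi/4 * sqrt(N/k) = 10506.6482; the exact maximiser is used here.)
Optimal iterations = 10506

10506


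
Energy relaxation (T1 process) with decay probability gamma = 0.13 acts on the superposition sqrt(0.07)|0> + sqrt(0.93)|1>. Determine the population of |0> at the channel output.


For amplitude damping with parameter gamma on state sqrt(a)|0> + sqrt(b)|1>:
alpha^2 = 0.07, beta^2 = 0.93
P(|0>) = alpha^2 + gamma * beta^2
= 0.07 + 0.13 * 0.93
= 0.07 + 0.1209
= 0.1909

0.1909


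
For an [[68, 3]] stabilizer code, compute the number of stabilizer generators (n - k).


For an [[n,k]] stabilizer code:
Number of stabilizer generators = n - k
= 68 - 3
= 65

65


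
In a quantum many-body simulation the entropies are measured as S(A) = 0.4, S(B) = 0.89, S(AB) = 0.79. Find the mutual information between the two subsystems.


I(A:B) = S(A) + S(B) - S(AB)
= 0.4 + 0.89 - 0.79
= 0.5000

0.5000


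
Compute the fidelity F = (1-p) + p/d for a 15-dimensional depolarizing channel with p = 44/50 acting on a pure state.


F = (1-p) + p/d
= (1 - 0.8800) + 0.8800/15
= 0.1200 + 0.0587
= 0.1787

0.1787


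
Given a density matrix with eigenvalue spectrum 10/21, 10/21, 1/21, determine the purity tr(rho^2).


tr(rho^2) = sum of eigenvalues squared
= (10/21)^2 + (10/21)^2 + (1/21)^2
= (100 + 100 + 1) / 441
= 201/441
= 0.4558

0.4558


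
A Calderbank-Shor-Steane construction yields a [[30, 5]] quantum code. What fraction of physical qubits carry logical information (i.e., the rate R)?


Code rate R = k/n
= 5/30
= 0.1667

0.1667


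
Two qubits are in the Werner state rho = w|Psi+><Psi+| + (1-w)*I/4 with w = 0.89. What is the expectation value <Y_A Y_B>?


|Psi+> = (|01> + |10>)/sqrt(2)
For the pure Bell state, <Y_A Y_B> = +1 (Bell-state Pauli correlator).
The maximally-mixed part I/4 has tr(I/4 * P tensor P) = 0 for any traceless Pauli P.
So <Y_A Y_B>_rho = w * (+1) + (1 - w) * 0
= 0.89 * (+1)
= 0.8900

0.8900


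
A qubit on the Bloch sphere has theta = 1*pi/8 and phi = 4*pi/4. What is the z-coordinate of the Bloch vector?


theta = 0.3927, phi = 3.1416
r_z = cos(theta) = 0.9239

0.9239


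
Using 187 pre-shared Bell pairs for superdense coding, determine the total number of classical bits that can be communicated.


Superdense coding allows 2 classical bits per shared entangled pair.
187 pair(s) -> 2 * 187 = 374 classical bits

374


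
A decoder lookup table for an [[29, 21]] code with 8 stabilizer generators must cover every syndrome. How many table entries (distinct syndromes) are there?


Each stabilizer generator gives a binary (+1 or -1) measurement outcome.
With 8 independent generators:
Total syndromes = 2^8
= 256

256


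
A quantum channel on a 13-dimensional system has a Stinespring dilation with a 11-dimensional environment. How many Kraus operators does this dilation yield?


Tracing out the environment in an orthonormal basis {|i>_E} gives Kraus operators K_i = <i|_E U |0>_E.
Number of Kraus operators = dim(H_env) = d_env
= 11

11


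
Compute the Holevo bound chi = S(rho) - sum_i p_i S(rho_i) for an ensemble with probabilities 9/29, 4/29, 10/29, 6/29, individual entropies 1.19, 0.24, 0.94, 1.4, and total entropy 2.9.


chi = S(rho) - sum_i p_i * S(rho_i)
Weighted entropy = 9/29 * 1.19 + 4/29 * 0.24 + 10/29 * 0.94 + 6/29 * 1.4
= 1.0162
chi = 2.9 - 1.0162
= 1.8838

1.8838


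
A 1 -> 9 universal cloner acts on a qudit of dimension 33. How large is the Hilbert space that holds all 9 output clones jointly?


Output space = H^(tensor 9) where dim(H) = 33
dim = 33^9
= 1089 (after 2 factors)
= 35937 (after 3 factors)
= 1185921 (after 4 factors)
= 39135393 (after 5 factors)
= 1291467969 (after 6 factors)
= 42618442977 (after 7 factors)
= 1406408618241 (after 8 factors)
= 46411484401953 (after 9 factors)
= 46411484401953

46411484401953


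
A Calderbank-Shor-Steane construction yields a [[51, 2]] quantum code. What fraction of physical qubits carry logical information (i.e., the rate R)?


Code rate R = k/n
= 2/51
= 0.0392

0.0392


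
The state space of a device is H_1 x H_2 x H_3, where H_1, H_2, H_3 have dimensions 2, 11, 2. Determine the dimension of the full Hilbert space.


dim(H_1 x H_2 x H_3) = 2 * 11 * 2
= 22 * 2
= 44

44


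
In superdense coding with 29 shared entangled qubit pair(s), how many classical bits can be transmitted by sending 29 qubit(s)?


Superdense coding allows 2 classical bits per shared entangled pair.
29 pair(s) -> 2 * 29 = 58 classical bits

58


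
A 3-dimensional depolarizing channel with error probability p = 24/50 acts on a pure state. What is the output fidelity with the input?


F = (1-p) + p/d
= (1 - 0.4800) + 0.4800/3
= 0.5200 + 0.1600
= 0.6800

0.6800


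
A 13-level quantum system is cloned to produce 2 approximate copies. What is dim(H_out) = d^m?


Output space = H^(tensor 2) where dim(H) = 13
dim = 13^2
= 169

169


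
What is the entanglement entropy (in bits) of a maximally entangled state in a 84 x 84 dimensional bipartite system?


For a maximally entangled state in d x d:
S = log2(d) = log2(84)
= 6.3923

6.3923


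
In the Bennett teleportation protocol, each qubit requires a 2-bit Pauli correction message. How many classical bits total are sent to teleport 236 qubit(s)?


Quantum teleportation requires 2 classical bits per qubit teleported.
236 qubit(s) -> 2 * 236 = 472 classical bits

472


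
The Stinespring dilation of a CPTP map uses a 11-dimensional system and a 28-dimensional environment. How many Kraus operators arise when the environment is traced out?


Tracing out the environment in an orthonormal basis {|i>_E} gives Kraus operators K_i = <i|_E U |0>_E.
Number of Kraus operators = dim(H_env) = d_env
= 28

28


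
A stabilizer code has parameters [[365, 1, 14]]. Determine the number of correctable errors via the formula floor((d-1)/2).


Code parameters: [[365, 1, 14]], distance d = 14.
Number of correctable errors = floor((d-1)/2)
= floor((14 - 1)/2)
= floor(13/2)
= 6

6


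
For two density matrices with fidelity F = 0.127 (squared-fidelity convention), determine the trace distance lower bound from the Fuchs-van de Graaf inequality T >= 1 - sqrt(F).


Fuchs-van de Graaf (squared-fidelity convention): 1 - sqrt(F) <= T <= sqrt(1 - F).
Lower bound: T >= 1 - sqrt(F)
sqrt(F) = sqrt(0.127) = 0.3564
T >= 1 - 0.3564
T >= 0.6436

0.6436


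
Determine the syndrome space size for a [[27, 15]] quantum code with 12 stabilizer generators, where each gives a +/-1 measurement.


Each stabilizer generator gives a binary (+1 or -1) measurement outcome.
With 12 independent generators:
Total syndromes = 2^12
= 4096

4096


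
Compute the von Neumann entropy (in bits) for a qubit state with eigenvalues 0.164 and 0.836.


S = -p*log2(p) - (1-p)*log2(1-p)
p = 0.1640, 1-p = 0.8360
= -0.1640 * log2(0.1640) - 0.8360 * log2(0.8360)
= -(-0.4278) - (-0.2160)
= 0.6438

0.6438


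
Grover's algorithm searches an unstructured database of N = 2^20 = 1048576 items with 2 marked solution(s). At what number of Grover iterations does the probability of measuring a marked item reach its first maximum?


After j Grover iterations the success probability is P(j) = sin^2((2j+1)*theta), where sin(theta) = sqrt(k/N).
N = 2^20 = 1048576, k = 2
sin(theta) = sqrt(k/N) = 0.001381067932
theta = arcsin(sqrt(k/N)) = 0.001381068371 rad
P(j) reaches its first maximum when (2j+1)*theta is as close as possible to pi/2, i.e. j = round(pi/(4*theta) - 1/2).
pi/(4*theta) - 1/2 = 568.1888
(For comparison, the common estimate pi/4 * sqrt(N/k) = 568.6890; the exact maximiser is used here.)
Optimal iterations = 568

568


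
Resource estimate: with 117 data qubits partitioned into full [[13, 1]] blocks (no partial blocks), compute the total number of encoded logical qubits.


Each code block uses 13 physical qubits for 1 logical qubit(s).
Number of complete blocks = floor(117 / 13) = 9
Logical qubits = 9 * 1
= 9

9


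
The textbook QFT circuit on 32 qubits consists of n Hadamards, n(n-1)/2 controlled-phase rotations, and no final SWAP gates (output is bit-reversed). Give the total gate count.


Hadamard gates: 32
Controlled rotations: n*(n-1)/2 = 32*31/2 = 496
SWAP gates: 0 (omitted)
Total = 32 + 496
= 528

528


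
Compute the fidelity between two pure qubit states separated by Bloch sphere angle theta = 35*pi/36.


For states separated by angle theta on Bloch sphere:
F = cos^2(theta/2)
theta = 35*pi/36 = 3.0543
theta/2 = 1.5272
cos(theta/2) = 0.0436
F = 0.0019

0.0019


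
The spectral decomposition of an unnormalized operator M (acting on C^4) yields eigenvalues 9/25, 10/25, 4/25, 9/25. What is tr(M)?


tr(M) = sum of eigenvalues
= 9/25 + 10/25 + 4/25 + 9/25
= 32/25
= 1.2800

1.2800


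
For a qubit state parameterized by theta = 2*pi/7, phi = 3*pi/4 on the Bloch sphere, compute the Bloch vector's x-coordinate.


theta = 0.8976, phi = 2.3562
r_x = sin(theta)*cos(phi) = 0.7818 * -0.7071
r_x = -0.5528

-0.5528


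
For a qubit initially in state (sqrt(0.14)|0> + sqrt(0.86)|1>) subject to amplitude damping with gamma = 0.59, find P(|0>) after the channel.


For amplitude damping with parameter gamma on state sqrt(a)|0> + sqrt(b)|1>:
alpha^2 = 0.14, beta^2 = 0.86
P(|0>) = alpha^2 + gamma * beta^2
= 0.14 + 0.59 * 0.86
= 0.14 + 0.5074
= 0.6474

0.6474


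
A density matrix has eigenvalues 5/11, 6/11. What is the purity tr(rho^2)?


tr(rho^2) = sum of eigenvalues squared
= (5/11)^2 + (6/11)^2
= (25 + 36) / 121
= 61/121
= 0.5041

0.5041


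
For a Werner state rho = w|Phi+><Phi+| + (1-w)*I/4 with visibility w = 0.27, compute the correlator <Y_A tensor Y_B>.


|Phi+> = (|00> + |11>)/sqrt(2)
For the pure Bell state, <Y_A Y_B> = -1 (Bell-state Pauli correlator).
The maximally-mixed part I/4 has tr(I/4 * P tensor P) = 0 for any traceless Pauli P.
So <Y_A Y_B>_rho = w * (-1) + (1 - w) * 0
= 0.27 * (-1)
= -0.2700

-0.2700


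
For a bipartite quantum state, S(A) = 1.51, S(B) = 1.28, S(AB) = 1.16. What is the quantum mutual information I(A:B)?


I(A:B) = S(A) + S(B) - S(AB)
= 1.51 + 1.28 - 1.16
= 1.6300

1.6300


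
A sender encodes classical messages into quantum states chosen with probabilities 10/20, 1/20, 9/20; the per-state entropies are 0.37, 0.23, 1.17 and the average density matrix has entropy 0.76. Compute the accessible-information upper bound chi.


chi = S(rho) - sum_i p_i * S(rho_i)
Weighted entropy = 10/20 * 0.37 + 1/20 * 0.23 + 9/20 * 1.17
= 0.7230
chi = 0.76 - 0.7230
= 0.0370

0.0370


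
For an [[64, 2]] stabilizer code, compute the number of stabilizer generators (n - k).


For an [[n,k]] stabilizer code:
Number of stabilizer generators = n - k
= 64 - 2
= 62

62


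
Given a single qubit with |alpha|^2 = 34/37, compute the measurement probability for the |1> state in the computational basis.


|alpha|^2 = 34/37 = 0.9189
|beta|^2 = 1 - 34/37 = 3/37 = 0.0811
P(|1>) = |beta|^2 = 0.0811

0.0811


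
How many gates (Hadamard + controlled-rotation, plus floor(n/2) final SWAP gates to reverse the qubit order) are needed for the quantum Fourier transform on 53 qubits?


Hadamard gates: 53
Controlled rotations: n*(n-1)/2 = 53*52/2 = 1378
SWAP gates: floor(n/2) = floor(53/2) = 26
Total = 53 + 1378 + 26
= 1457

1457


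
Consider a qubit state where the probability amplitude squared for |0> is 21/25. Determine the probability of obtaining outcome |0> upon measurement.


|alpha|^2 = 21/25 = 0.8400
|beta|^2 = 1 - 21/25 = 4/25 = 0.1600
P(|0>) = |alpha|^2 = 0.8400

0.8400


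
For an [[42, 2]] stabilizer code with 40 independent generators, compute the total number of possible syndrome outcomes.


Each stabilizer generator gives a binary (+1 or -1) measurement outcome.
With 40 independent generators:
Total syndromes = 2^40
= 1099511627776

1099511627776


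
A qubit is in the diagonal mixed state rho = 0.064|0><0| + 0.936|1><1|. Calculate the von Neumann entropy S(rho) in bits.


S = -p*log2(p) - (1-p)*log2(1-p)
p = 0.0640, 1-p = 0.9360
= -0.0640 * log2(0.0640) - 0.9360 * log2(0.9360)
= -(-0.2538) - (-0.0893)
= 0.3431

0.3431


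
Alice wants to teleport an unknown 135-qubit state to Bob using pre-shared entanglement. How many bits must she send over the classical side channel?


Quantum teleportation requires 2 classical bits per qubit teleported.
135 qubit(s) -> 2 * 135 = 270 classical bits

270


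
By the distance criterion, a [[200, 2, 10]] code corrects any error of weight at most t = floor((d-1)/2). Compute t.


Code parameters: [[200, 2, 10]], distance d = 10.
Number of correctable errors = floor((d-1)/2)
= floor((10 - 1)/2)
= floor(9/2)
= 4

4


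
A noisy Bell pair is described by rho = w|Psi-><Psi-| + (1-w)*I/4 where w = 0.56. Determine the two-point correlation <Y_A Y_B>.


|Psi-> = (|01> - |10>)/sqrt(2)
For the pure Bell state, <Y_A Y_B> = -1 (Bell-state Pauli correlator).
The maximally-mixed part I/4 has tr(I/4 * P tensor P) = 0 for any traceless Pauli P.
So <Y_A Y_B>_rho = w * (-1) + (1 - w) * 0
= 0.56 * (-1)
= -0.5600

-0.5600


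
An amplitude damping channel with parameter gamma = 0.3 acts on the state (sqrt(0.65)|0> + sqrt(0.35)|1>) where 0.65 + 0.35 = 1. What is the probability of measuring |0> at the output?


For amplitude damping with parameter gamma on state sqrt(a)|0> + sqrt(b)|1>:
alpha^2 = 0.65, beta^2 = 0.35
P(|0>) = alpha^2 + gamma * beta^2
= 0.65 + 0.3 * 0.35
= 0.65 + 0.1050
= 0.7550

0.7550


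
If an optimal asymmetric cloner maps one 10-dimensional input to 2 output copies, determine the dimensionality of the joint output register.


Output space = H^(tensor 2) where dim(H) = 10
dim = 10^2
= 100

100


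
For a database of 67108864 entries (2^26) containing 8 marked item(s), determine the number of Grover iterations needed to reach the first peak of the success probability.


After j Grover iterations the success probability is P(j) = sin^2((2j+1)*theta), where sin(theta) = sqrt(k/N).
N = 2^26 = 67108864, k = 8
sin(theta) = sqrt(k/N) = 0.000345266983
theta = arcsin(sqrt(k/N)) = 0.0003452669899 rad
P(j) reaches its first maximum when (2j+1)*theta is as close as possible to pi/2, i.e. j = round(pi/(4*theta) - 1/2).
pi/(4*theta) - 1/2 = 2274.2560
(For comparison, the common estimate pi/4 * sqrt(N/k) = 2274.7561; the exact maximiser is used here.)
Optimal iterations = 2274

2274


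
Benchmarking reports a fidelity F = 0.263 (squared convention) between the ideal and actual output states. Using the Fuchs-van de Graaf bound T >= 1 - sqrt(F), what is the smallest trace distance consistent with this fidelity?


Fuchs-van de Graaf (squared-fidelity convention): 1 - sqrt(F) <= T <= sqrt(1 - F).
Lower bound: T >= 1 - sqrt(F)
sqrt(F) = sqrt(0.263) = 0.5128
T >= 1 - 0.5128
T >= 0.4872

0.4872


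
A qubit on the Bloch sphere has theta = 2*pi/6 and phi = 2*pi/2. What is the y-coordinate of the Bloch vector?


theta = 1.0472, phi = 3.1416
r_y = sin(theta)*sin(phi) = 0.8660 * 0.0000
r_y = 0.0000

0.0000


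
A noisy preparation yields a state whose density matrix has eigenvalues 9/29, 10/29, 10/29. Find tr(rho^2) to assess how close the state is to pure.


tr(rho^2) = sum of eigenvalues squared
= (9/29)^2 + (10/29)^2 + (10/29)^2
= (81 + 100 + 100) / 841
= 281/841
= 0.3341

0.3341


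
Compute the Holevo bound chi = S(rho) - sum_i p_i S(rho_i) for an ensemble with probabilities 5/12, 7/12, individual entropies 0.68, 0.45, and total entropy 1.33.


chi = S(rho) - sum_i p_i * S(rho_i)
Weighted entropy = 5/12 * 0.68 + 7/12 * 0.45
= 0.5458
chi = 1.33 - 0.5458
= 0.7842

0.7842


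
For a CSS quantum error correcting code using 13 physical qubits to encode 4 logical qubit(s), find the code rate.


Code rate R = k/n
= 4/13
= 0.3077

0.3077


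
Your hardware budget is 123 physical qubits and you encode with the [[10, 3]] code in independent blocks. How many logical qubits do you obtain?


Each code block uses 10 physical qubits for 3 logical qubit(s).
Number of complete blocks = floor(123 / 10) = 12
Logical qubits = 12 * 3
= 36

36


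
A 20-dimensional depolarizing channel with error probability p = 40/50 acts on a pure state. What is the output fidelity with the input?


F = (1-p) + p/d
= (1 - 0.8000) + 0.8000/20
= 0.2000 + 0.0400
= 0.2400

0.2400


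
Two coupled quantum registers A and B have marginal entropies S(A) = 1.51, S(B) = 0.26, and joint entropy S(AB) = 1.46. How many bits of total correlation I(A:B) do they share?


I(A:B) = S(A) + S(B) - S(AB)
= 1.51 + 0.26 - 1.46
= 0.3100

0.3100


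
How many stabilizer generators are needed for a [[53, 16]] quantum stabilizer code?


For an [[n,k]] stabilizer code:
Number of stabilizer generators = n - k
= 53 - 16
= 37

37


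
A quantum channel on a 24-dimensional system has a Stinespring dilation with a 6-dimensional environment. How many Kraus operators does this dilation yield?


Tracing out the environment in an orthonormal basis {|i>_E} gives Kraus operators K_i = <i|_E U |0>_E.
Number of Kraus operators = dim(H_env) = d_env
= 6

6


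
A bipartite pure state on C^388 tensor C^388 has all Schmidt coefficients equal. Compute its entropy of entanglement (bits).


For a maximally entangled state in d x d:
S = log2(d) = log2(388)
= 8.5999

8.5999


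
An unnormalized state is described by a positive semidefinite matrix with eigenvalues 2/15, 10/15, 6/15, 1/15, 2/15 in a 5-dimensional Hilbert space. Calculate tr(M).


tr(M) = sum of eigenvalues
= 2/15 + 10/15 + 6/15 + 1/15 + 2/15
= 21/15
= 1.4000

1.4000


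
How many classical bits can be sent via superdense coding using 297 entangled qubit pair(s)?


Superdense coding allows 2 classical bits per shared entangled pair.
297 pair(s) -> 2 * 297 = 594 classical bits

594


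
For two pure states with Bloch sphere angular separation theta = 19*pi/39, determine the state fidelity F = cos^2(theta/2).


For states separated by angle theta on Bloch sphere:
F = cos^2(theta/2)
theta = 19*pi/39 = 1.5305
theta/2 = 0.7653
cos(theta/2) = 0.7212
F = 0.5201

0.5201


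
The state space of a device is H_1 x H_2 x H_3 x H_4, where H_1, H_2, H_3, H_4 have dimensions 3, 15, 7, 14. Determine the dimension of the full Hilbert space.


dim(H_1 x H_2 x H_3 x H_4) = 3 * 15 * 7 * 14
= 45 * 7 * 14
= 315 * 14
= 4410

4410


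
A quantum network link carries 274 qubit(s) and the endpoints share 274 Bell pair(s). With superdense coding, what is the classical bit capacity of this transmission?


Superdense coding allows 2 classical bits per shared entangled pair.
274 pair(s) -> 2 * 274 = 548 classical bits

548


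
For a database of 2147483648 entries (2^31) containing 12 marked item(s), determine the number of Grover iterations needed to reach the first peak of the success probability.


After j Grover iterations the success probability is P(j) = sin^2((2j+1)*theta), where sin(theta) = sqrt(k/N).
N = 2^31 = 2147483648, k = 12
sin(theta) = sqrt(k/N) = 7.475249459e-05
theta = arcsin(sqrt(k/N)) = 7.475249466e-05 rad
P(j) reaches its first maximum when (2j+1)*theta is as close as possible to pi/2, i.e. j = round(pi/(4*theta) - 1/2).
pi/(4*theta) - 1/2 = 10506.1482
(For comparison, the common estimate pi/4 * sqrt(N/k) = 10506.6482; the exact maximiser is used here.)
Optimal iterations = 10506

10506
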